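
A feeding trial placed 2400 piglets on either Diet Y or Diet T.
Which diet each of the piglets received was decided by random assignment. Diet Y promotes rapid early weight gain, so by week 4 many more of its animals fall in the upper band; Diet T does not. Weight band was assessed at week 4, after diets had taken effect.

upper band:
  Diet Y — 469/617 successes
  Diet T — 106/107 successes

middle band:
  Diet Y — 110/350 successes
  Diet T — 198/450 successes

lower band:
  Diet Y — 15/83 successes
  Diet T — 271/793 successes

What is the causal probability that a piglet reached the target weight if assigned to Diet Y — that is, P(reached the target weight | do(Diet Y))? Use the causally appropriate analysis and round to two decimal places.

0.57

Week-4 weight band lies on the pathway diet → week-4 weight band → outcome, so adjusting for it blocks the indirect effect. For the total causal effect of diet, use the unadjusted pooled rates.
So P(outcome | do(Diet Y)) is just the pooled rate for Diet Y: 594/1050 = 0.566.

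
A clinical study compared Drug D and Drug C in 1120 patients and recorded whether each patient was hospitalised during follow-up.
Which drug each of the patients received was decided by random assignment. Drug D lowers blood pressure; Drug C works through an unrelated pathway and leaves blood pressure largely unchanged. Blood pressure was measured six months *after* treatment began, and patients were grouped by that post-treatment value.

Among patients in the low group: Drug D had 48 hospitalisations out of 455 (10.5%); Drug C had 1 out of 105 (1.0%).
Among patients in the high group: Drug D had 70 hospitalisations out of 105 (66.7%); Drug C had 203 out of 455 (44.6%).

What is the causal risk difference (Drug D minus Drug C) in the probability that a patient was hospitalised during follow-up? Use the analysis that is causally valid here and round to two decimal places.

Within every blood pressure level Drug C has the lower rate, yet pooled Drug D does — Simpson's reversal.
The distribution of blood pressure is itself part of what the drug does — it is an intermediate outcome. Holding it fixed would remove that part of the effect; the total effect is the pooled difference.
The causal difference is the pooled difference: 0.211 − 0.364 = -0.154.

-0.15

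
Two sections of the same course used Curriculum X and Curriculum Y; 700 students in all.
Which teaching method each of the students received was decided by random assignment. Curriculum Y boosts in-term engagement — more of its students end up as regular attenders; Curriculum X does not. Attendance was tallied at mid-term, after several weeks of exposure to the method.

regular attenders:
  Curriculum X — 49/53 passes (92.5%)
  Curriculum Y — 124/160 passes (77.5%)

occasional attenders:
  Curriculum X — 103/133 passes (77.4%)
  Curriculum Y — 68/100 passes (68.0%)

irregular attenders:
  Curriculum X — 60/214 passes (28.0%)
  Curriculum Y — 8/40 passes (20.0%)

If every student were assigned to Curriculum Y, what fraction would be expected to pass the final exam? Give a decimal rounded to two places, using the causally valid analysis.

The stratified and pooled comparisons disagree (Curriculum X wins within each mid-term attendance; Curriculum Y wins overall), so the answer turns on the causal role of mid-term attendance.
Mid-term attendance is recorded after the teaching method and is itself shifted by it — it sits on the causal path from teaching method to outcome. Conditioning on a mediator would strip out part of the effect we want; the pooled comparison gives the total causal effect.
So P(outcome | do(Curriculum Y)) is just the pooled rate for Curriculum Y: 200/300 = 0.667.

0.67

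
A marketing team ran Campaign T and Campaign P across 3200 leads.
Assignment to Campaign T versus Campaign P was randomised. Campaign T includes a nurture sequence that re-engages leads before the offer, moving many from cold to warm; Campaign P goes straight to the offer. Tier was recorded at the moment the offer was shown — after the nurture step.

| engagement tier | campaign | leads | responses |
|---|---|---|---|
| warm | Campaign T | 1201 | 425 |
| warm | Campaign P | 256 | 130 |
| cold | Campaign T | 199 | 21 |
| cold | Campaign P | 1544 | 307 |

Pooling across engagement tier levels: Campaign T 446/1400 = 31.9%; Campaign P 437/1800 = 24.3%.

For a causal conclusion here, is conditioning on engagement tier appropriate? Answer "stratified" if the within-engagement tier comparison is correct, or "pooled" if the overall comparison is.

pooled

Stratifying would compare campaigns among leads the campaigns themselves sorted into engagement tier groups — a form of selection on an intermediate. The unconditioned pooled rates give the total causal effect.
Pooled: Campaign T 31.9% vs Campaign P 24.3%; Campaign T is higher overall.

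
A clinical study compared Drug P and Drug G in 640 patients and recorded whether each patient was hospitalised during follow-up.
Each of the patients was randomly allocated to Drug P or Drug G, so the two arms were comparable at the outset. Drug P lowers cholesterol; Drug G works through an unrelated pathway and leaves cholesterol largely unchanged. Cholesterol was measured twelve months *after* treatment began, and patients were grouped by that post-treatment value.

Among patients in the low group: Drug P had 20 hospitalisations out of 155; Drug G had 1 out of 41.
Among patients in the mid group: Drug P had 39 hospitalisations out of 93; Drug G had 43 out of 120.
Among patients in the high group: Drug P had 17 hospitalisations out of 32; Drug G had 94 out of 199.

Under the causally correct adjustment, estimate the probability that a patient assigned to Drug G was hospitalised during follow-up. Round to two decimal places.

0.38

Drug G is lower inside every cholesterol stratum but Drug P is lower in aggregate. Whether to stratify depends on how cholesterol relates to the drug.
Stratifying would compare drugs among patients the drugs themselves sorted into cholesterol groups — a form of selection on an intermediate. The unconditioned pooled rates give the total causal effect.
So P(outcome | do(Drug G)) is just the pooled rate for Drug G: 138/360 = 0.383.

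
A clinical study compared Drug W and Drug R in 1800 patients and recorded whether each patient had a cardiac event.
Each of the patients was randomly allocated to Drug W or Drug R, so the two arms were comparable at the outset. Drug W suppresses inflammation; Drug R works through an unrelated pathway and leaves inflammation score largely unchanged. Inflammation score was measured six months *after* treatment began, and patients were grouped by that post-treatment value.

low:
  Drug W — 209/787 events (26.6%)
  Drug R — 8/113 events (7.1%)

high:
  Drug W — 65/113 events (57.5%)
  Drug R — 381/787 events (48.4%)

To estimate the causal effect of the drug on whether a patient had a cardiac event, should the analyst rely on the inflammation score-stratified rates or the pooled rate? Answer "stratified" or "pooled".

pooled

Inflammation score is recorded after the drug and is itself shifted by it — it sits on the causal path from drug to outcome. Conditioning on a mediator would strip out part of the effect we want; the pooled comparison gives the total causal effect.
Pooled: Drug W 30.4% vs Drug R 43.2%; Drug W is lower overall.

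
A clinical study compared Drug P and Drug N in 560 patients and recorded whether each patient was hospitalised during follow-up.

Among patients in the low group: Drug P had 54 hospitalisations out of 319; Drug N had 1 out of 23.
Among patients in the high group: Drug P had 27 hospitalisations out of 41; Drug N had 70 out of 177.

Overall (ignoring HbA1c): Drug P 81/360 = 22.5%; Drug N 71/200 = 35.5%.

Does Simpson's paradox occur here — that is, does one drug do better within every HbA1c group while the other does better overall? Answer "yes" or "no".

yes

Within each HbA1c level (low 16.9% vs 4.3%; high 65.9% vs 39.5%), Drug N has the lower rate every time. Pooled: 22.5% vs 35.5% — Drug P has the lower rate overall. The two comparisons disagree.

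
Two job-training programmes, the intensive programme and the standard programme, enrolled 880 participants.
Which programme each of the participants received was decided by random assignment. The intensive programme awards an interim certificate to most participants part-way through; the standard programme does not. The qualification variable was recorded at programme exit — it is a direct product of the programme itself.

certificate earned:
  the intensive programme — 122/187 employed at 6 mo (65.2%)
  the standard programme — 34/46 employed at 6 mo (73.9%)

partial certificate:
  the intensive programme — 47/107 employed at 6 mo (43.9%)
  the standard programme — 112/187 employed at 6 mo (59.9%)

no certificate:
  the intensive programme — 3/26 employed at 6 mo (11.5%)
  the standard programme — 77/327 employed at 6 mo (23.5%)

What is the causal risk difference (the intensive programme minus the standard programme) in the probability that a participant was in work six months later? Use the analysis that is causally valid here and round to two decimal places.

The stratified and pooled comparisons disagree (the standard programme wins within each qualification attained during the programme; the intensive programme wins overall), so the answer turns on the causal role of qualification attained during the programme.
Stratifying would compare programmes among participants the programmes themselves sorted into qualification attained during the programme groups — a form of selection on an intermediate. The unconditioned pooled rates give the total causal effect.
The causal difference is the pooled difference: 0.537 − 0.398 = +0.139.

+0.14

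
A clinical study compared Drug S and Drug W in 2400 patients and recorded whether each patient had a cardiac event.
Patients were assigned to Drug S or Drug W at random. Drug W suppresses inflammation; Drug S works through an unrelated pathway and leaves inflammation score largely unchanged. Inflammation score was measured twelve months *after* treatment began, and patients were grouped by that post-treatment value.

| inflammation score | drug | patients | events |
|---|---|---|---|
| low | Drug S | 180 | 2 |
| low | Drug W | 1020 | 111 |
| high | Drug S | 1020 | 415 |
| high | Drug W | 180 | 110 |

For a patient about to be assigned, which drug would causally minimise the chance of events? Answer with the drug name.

The inflammation score-specific comparison favours Drug S throughout, but the pooled figures favour Drug W. The question is whether to condition on inflammation score.
The distribution of inflammation score is itself part of what the drug does — it is an intermediate outcome. Holding it fixed would remove that part of the effect; the total effect is the pooled difference.
Pooled: Drug S 34.8% vs Drug W 18.4%; Drug W is lower overall.

Drug W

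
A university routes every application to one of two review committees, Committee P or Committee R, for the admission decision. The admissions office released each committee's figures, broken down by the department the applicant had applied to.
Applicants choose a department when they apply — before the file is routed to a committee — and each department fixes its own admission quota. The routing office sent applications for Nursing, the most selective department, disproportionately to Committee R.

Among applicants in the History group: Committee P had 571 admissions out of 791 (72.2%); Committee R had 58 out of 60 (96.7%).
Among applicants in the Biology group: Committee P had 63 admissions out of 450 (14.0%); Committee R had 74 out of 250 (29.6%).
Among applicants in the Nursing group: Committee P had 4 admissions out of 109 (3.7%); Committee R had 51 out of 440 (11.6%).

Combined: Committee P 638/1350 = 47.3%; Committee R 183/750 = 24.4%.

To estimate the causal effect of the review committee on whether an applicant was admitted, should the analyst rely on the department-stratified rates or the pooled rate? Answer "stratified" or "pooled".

The stratified and pooled comparisons disagree (Committee R wins within each department; Committee P wins overall), so the answer turns on the causal role of department.
Department differs across review committees for reasons unrelated to any effect of the review committee itself, and it separately predicts the outcome — a classic confounder. We must compare within department levels.
Within each level — History: 72.2% vs 96.7%; Biology: 14.0% vs 29.6%; Nursing: 3.7% vs 11.6% — Committee R is higher every time.

stratified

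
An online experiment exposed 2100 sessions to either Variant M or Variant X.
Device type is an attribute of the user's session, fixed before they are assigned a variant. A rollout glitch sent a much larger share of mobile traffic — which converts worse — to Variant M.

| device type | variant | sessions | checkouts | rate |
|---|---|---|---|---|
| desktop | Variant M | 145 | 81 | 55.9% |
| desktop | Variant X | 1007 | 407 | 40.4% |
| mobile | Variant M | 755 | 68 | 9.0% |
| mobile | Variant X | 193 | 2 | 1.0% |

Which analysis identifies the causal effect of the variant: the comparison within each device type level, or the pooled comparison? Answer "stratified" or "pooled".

The imbalance in device type arose from how sessions were allocated, not from anything the variant did; and device type independently affects the outcome. The pooled gap is confounded — condition on device type.
Within each level — desktop: 55.9% vs 40.4%; mobile: 9.0% vs 1.0% — Variant M is higher every time.

stratified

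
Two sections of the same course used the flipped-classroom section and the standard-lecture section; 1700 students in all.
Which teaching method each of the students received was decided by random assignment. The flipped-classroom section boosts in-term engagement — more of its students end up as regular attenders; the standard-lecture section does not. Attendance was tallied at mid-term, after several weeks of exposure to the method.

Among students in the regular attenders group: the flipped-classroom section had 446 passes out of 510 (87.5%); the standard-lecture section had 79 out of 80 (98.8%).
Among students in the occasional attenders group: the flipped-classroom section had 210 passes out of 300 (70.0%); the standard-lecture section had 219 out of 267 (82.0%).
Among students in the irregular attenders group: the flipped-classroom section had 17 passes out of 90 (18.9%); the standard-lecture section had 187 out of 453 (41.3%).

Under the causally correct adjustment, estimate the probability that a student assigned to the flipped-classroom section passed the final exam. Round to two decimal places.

0.75

The stratified and pooled comparisons disagree (the standard-lecture section wins within each mid-term attendance; the flipped-classroom section wins overall), so the answer turns on the causal role of mid-term attendance.
Mid-term attendance is recorded after the teaching method and is itself shifted by it — it sits on the causal path from teaching method to outcome. Conditioning on a mediator would strip out part of the effect we want; the pooled comparison gives the total causal effect.
So P(outcome | do(the flipped-classroom section)) is just the pooled rate for the flipped-classroom section: 673/900 = 0.748.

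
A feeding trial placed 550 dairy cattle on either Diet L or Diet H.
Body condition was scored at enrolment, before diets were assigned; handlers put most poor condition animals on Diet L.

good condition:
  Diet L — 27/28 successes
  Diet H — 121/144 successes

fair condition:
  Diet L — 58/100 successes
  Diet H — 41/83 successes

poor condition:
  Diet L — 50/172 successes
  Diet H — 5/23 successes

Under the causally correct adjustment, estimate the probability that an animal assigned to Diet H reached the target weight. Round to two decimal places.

0.50

The stratified and pooled comparisons disagree (Diet L wins within each starting body condition; Diet H wins overall), so the answer turns on the causal role of starting body condition.
Starting body condition satisfies the back-door criterion: it is not a descendant of the diet, and it blocks the spurious path from diet to outcome. Adjusting for it (i.e., using the within-starting body condition rates) gives the causal effect.
Standardising Diet H to the population starting body condition mix: 0.313·121/144 + 0.333·41/83 + 0.355·5/23 = 0.504.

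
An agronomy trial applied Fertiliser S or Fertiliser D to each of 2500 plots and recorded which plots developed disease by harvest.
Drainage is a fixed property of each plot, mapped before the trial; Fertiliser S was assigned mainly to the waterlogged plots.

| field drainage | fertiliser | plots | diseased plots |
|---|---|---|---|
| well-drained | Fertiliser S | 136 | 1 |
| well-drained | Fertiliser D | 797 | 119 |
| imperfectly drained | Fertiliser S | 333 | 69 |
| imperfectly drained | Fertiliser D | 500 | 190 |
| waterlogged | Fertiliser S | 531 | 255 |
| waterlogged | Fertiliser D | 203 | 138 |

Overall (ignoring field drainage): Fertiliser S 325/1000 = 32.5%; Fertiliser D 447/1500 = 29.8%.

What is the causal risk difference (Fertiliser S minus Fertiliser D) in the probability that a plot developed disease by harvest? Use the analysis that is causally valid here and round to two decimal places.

Within every field drainage level Fertiliser S has the lower rate, yet pooled Fertiliser D does — Simpson's reversal.
The imbalance in field drainage arose from how plots were allocated, not from anything the fertiliser did; and field drainage independently affects the outcome. The pooled gap is confounded — condition on field drainage.
Adjusting over the population distribution of field drainage: 0.373·(0.007−0.149) + 0.333·(0.207−0.380) + 0.294·(0.480−0.680) = -0.169.

-0.17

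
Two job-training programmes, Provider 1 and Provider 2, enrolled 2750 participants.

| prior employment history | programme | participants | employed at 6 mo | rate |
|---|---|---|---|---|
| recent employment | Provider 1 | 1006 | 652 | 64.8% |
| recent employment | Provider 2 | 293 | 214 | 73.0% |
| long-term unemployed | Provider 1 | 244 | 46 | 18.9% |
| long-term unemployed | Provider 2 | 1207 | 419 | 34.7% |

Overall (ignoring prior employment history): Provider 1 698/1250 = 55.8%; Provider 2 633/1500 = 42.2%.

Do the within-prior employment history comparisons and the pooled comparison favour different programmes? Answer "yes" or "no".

Within each prior employment history level (recent employment 64.8% vs 73.0%; long-term unemployed 18.9% vs 34.7%), Provider 2 has the higher rate every time. Pooled: 55.8% vs 42.2% — Provider 1 has the higher rate overall. The two comparisons disagree.

yes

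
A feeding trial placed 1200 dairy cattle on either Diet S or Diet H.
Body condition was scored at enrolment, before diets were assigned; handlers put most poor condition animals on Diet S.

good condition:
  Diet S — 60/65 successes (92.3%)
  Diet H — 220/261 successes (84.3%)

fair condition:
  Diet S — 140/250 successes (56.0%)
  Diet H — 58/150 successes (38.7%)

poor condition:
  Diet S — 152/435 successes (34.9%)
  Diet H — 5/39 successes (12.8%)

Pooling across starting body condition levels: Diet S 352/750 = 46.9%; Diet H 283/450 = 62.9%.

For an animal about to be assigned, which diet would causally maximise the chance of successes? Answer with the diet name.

Starting body condition satisfies the back-door criterion: it is not a descendant of the diet, and it blocks the spurious path from diet to outcome. Adjusting for it (i.e., using the within-starting body condition rates) gives the causal effect.
Within each level — good condition: 92.3% vs 84.3%; fair condition: 56.0% vs 38.7%; poor condition: 34.9% vs 12.8% — Diet S is higher every time.

Diet S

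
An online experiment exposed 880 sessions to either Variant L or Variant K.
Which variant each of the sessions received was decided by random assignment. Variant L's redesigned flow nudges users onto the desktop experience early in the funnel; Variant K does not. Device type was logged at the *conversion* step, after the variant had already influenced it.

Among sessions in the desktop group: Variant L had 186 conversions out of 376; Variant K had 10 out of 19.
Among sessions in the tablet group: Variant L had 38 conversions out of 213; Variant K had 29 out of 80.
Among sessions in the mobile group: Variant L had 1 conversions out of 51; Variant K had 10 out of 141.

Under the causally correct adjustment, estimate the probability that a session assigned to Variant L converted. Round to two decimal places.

Because the variant influences device type, device type is a post-treatment mediator, not a confounder. Stratifying on it would bias the estimate; the causal effect is the crude pooled difference.
So P(outcome | do(Variant L)) is just the pooled rate for Variant L: 225/640 = 0.352.

0.35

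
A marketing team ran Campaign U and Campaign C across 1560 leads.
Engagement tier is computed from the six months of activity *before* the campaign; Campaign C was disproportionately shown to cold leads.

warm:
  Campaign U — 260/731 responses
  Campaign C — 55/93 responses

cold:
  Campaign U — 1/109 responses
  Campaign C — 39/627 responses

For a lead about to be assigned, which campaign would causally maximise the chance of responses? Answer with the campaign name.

Campaign C

Since engagement tier is a pre-existing factor (not a product of the campaign) and it affects the outcome on its own, it is a confounder. The stratified rates, not the pooled rate, identify the causal effect.
Within each level — warm: 35.6% vs 59.1%; cold: 0.9% vs 6.2% — Campaign C is higher every time.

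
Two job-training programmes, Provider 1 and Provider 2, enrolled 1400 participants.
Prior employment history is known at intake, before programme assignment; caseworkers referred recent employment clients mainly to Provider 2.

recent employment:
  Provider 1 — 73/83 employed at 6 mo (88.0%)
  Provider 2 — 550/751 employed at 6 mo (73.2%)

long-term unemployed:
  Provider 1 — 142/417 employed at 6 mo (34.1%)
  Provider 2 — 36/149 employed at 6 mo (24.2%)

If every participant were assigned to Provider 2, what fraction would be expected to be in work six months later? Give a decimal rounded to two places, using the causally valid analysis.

Prior employment history is set before the programme has any effect — it is not caused by the programme — and it independently drives the outcome. That makes it a confounder, so the causal comparison is within prior employment history levels.
Standardising Provider 2 to the population prior employment history mix: 0.596·550/751 + 0.404·36/149 = 0.534.

0.53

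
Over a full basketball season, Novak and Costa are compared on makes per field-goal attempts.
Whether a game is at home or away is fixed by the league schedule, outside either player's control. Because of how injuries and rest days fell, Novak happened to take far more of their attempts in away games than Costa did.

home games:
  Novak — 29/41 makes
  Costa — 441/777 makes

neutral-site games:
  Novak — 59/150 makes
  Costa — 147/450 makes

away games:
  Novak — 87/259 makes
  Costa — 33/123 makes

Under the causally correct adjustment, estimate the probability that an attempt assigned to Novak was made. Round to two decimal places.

Novak is higher inside every game venue stratum but Costa is higher in aggregate. Whether to stratify depends on how game venue relates to the player.
Nothing the player does changes game venue; the imbalance is an allocation artefact. With game venue also predicting the outcome, the pooled figure is confounded, and the within-stratum comparison is the causal one.
Standardising Novak to the population game venue mix: 0.454·29/41 + 0.333·59/150 + 0.212·87/259 = 0.524.

0.52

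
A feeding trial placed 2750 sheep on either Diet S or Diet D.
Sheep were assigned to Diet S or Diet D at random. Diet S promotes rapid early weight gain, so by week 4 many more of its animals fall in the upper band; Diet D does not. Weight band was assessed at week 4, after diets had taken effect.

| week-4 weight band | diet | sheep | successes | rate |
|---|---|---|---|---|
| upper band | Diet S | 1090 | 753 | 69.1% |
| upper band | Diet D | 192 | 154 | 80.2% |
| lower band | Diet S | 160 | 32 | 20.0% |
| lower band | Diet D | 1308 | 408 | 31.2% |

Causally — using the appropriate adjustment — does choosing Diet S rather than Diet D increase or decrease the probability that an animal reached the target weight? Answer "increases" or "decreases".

increases

The week-4 weight band-specific comparison favours Diet D throughout, but the pooled figures favour Diet S. The question is whether to condition on week-4 weight band.
Week-4 weight band is downstream of the diet. One should not condition on a consequence of treatment, so the overall rates are the right comparison.
Pooled: Diet S 62.8% vs Diet D 37.5%; Diet S is higher overall.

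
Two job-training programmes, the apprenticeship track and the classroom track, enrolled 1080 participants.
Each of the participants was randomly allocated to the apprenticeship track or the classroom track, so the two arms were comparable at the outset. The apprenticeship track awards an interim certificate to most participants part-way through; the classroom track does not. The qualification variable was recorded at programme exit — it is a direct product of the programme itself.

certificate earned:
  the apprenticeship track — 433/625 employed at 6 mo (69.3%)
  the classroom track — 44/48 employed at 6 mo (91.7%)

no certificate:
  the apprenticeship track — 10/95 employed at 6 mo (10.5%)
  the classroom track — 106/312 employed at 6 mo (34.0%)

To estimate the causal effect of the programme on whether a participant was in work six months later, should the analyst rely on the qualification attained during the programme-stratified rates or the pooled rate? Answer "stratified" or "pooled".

pooled

Qualification attained during the programme is recorded after the programme and is itself shifted by it — it sits on the causal path from programme to outcome. Conditioning on a mediator would strip out part of the effect we want; the pooled comparison gives the total causal effect.
Pooled: the apprenticeship track 61.5% vs the classroom track 41.7%; the apprenticeship track is higher overall.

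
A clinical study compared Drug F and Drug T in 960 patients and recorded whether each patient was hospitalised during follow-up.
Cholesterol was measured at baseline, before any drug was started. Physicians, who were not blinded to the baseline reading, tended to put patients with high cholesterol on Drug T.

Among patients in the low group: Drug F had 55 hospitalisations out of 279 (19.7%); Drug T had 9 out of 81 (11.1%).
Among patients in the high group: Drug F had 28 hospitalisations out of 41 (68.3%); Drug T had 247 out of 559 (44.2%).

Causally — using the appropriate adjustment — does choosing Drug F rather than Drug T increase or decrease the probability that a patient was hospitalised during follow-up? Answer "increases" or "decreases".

Nothing the drug does changes cholesterol; the imbalance is an allocation artefact. With cholesterol also predicting the outcome, the pooled figure is confounded, and the within-stratum comparison is the causal one.
Within each level — low: 19.7% vs 11.1%; high: 68.3% vs 44.2% — Drug T is lower every time.

increases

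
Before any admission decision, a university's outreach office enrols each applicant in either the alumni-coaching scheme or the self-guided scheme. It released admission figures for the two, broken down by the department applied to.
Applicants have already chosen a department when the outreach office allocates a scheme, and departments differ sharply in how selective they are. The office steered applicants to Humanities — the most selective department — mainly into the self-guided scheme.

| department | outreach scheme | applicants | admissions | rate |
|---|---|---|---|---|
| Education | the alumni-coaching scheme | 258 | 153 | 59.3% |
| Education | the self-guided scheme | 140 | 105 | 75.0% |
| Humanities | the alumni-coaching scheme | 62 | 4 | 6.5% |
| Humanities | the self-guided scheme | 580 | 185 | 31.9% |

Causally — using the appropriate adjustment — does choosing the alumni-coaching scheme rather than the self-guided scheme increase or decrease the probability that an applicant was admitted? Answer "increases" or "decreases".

The stratified and pooled comparisons disagree (the self-guided scheme wins within each department; the alumni-coaching scheme wins overall), so the answer turns on the causal role of department.
Department satisfies the back-door criterion: it is not a descendant of the outreach scheme, and it blocks the spurious path from outreach scheme to outcome. Adjusting for it (i.e., using the within-department rates) gives the causal effect.
Within each level — Education: 59.3% vs 75.0%; Humanities: 6.5% vs 31.9% — the self-guided scheme is higher every time.

decreases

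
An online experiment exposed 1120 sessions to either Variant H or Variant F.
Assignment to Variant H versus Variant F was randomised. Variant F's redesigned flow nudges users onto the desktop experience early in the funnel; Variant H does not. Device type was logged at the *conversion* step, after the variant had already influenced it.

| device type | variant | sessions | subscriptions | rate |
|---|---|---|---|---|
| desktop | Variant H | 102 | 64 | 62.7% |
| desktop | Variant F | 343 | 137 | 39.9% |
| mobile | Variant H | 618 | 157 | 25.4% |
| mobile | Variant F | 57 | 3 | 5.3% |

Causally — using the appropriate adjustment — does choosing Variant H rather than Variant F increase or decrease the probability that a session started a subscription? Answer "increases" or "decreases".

decreases

Variant H is higher inside every device type stratum but Variant F is higher in aggregate. Whether to stratify depends on how device type relates to the variant.
Device type is downstream of the variant. One should not condition on a consequence of treatment, so the overall rates are the right comparison.
Pooled: Variant H 30.7% vs Variant F 35.0%; Variant F is higher overall.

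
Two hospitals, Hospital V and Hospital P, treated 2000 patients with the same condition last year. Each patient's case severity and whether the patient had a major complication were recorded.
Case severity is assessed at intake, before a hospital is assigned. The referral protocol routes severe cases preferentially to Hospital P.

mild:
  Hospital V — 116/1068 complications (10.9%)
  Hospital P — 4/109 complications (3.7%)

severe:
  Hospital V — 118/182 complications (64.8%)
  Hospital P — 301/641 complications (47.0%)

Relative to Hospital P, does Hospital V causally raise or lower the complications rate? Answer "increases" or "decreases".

Within every case severity level Hospital P has the lower rate, yet pooled Hospital V does — Simpson's reversal.
Case severity differs across hospitals for reasons unrelated to any effect of the hospital itself, and it separately predicts the outcome — a classic confounder. We must compare within case severity levels.
Within each level — mild: 10.9% vs 3.7%; severe: 64.8% vs 47.0% — Hospital P is lower every time.

increases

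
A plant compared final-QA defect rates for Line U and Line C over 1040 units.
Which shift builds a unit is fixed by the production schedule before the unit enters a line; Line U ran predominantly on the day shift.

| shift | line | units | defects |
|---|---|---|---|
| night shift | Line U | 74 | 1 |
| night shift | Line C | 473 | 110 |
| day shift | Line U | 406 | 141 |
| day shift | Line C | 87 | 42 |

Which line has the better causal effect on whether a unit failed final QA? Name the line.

Line U

Line U is lower inside every shift stratum but Line C is lower in aggregate. Whether to stratify depends on how shift relates to the line.
Shift is set before the line has any effect — it is not caused by the line — and it independently drives the outcome. That makes it a confounder, so the causal comparison is within shift levels.
Within each level — night shift: 1.4% vs 23.3%; day shift: 34.7% vs 48.3% — Line U is lower every time.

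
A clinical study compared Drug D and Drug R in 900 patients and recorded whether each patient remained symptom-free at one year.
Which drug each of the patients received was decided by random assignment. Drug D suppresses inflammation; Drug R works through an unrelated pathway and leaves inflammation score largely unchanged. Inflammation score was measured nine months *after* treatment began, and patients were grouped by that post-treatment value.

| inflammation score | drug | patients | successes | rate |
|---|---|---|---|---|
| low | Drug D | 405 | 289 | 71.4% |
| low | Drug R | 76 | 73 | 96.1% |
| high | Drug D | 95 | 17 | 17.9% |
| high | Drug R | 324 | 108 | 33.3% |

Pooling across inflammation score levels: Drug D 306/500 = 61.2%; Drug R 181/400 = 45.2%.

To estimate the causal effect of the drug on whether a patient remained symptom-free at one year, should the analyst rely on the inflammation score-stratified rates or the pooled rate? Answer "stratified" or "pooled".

pooled

Inflammation score here is a post-treatment variable shaped by the drug; conditioning on it would introduce bias rather than remove it. The overall comparison is the causal one.
Pooled: Drug D 61.2% vs Drug R 45.2%; Drug D is higher overall.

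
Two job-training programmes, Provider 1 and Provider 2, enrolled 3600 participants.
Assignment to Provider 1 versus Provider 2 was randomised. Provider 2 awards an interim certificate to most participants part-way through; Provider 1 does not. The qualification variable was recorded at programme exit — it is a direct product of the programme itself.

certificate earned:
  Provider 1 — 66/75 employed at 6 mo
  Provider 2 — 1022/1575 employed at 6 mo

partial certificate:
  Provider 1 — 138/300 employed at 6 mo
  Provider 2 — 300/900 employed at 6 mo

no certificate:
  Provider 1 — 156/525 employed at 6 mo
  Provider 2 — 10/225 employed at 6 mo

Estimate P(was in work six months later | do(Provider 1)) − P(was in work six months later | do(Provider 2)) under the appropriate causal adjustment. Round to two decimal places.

The qualification attained during the programme-specific comparison favours Provider 1 throughout, but the pooled figures favour Provider 2. The question is whether to condition on qualification attained during the programme.
Qualification attained during the programme here is a post-treatment variable shaped by the programme; conditioning on it would introduce bias rather than remove it. The overall comparison is the causal one.
The causal difference is the pooled difference: 0.400 − 0.493 = -0.093.

-0.09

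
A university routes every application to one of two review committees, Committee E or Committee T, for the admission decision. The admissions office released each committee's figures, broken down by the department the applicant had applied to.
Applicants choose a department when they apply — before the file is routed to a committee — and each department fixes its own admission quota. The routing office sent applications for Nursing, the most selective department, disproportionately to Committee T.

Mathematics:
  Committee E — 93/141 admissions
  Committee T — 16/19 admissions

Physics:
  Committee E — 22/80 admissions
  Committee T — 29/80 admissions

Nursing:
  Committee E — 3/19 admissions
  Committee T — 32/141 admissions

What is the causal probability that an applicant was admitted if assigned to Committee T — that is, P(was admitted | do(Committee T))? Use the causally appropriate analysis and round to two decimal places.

The imbalance in department arose from how applicants were allocated, not from anything the review committee did; and department independently affects the outcome. The pooled gap is confounded — condition on department.
Standardising Committee T to the population department mix: 0.333·16/19 + 0.333·29/80 + 0.333·32/141 = 0.477.

0.48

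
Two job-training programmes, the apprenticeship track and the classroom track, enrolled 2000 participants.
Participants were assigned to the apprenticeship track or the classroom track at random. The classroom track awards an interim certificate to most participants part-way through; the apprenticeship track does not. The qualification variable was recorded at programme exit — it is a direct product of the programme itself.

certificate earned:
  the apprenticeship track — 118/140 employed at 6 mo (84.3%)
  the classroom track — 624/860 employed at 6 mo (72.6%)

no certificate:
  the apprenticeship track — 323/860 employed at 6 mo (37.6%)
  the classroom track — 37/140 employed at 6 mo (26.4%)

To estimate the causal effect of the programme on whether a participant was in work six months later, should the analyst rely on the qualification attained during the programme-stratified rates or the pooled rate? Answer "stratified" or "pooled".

pooled

The stratified and pooled comparisons disagree (the apprenticeship track wins within each qualification attained during the programme; the classroom track wins overall), so the answer turns on the causal role of qualification attained during the programme.
Qualification attained during the programme lies on the pathway programme → qualification attained during the programme → outcome, so adjusting for it blocks the indirect effect. For the total causal effect of programme, use the unadjusted pooled rates.
Pooled: the apprenticeship track 44.1% vs the classroom track 66.1%; the classroom track is higher overall.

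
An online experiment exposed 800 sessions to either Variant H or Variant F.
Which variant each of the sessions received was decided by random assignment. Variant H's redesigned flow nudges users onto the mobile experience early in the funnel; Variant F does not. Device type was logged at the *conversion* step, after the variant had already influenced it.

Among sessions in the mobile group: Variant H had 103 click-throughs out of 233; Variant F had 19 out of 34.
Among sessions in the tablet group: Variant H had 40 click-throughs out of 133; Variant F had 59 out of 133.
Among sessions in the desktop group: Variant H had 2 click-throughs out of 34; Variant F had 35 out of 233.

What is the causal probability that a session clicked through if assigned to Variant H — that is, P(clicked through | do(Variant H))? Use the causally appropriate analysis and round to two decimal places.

Within every device type level Variant F has the higher rate, yet pooled Variant H does — Simpson's reversal.
The distribution of device type is itself part of what the variant does — it is an intermediate outcome. Holding it fixed would remove that part of the effect; the total effect is the pooled difference.
So P(outcome | do(Variant H)) is just the pooled rate for Variant H: 145/400 = 0.362.

0.36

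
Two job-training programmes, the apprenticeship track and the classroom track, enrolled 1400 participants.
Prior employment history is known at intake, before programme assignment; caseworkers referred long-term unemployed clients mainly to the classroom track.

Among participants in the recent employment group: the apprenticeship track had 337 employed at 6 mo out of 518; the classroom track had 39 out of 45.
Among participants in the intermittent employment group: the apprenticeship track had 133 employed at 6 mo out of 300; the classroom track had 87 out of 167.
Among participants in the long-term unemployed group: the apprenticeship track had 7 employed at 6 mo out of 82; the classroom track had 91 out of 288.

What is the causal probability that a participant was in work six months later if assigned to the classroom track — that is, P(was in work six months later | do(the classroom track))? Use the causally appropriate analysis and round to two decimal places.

0.61

Prior employment history differs across programmes for reasons unrelated to any effect of the programme itself, and it separately predicts the outcome — a classic confounder. We must compare within prior employment history levels.
Standardising the classroom track to the population prior employment history mix: 0.402·39/45 + 0.334·87/167 + 0.264·91/288 = 0.606.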